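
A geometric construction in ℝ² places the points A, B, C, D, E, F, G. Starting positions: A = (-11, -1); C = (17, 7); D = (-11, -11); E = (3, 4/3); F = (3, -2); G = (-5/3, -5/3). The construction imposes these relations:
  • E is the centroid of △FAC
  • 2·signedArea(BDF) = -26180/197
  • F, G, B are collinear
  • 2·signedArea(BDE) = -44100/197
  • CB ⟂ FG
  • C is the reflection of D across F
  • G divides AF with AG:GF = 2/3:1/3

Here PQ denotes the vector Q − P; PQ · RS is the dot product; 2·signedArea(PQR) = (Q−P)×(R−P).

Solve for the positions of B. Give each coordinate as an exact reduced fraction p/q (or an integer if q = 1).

1. B_x = 3209/197  [F, G, B are collinear ∩ CB ⟂ FG]
2. B_y = -581/197  [F, G, B are collinear ∩ CB ⟂ FG]
   → B = (3209/197, -581/197)

B = (3209/197, -581/197)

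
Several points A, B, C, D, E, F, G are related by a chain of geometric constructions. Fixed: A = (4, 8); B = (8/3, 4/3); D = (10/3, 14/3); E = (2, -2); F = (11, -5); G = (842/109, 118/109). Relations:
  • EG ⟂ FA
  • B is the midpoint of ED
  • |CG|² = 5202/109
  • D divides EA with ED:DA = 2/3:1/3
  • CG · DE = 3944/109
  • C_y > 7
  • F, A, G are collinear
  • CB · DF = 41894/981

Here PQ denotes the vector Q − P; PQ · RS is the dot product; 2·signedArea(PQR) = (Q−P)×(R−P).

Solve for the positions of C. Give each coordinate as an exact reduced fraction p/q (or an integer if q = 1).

1. C_x = 485/109  [CB · DF = 41894/981 ∩ CG · DE = 3944/109]
2. C_y = 781/109  [CB · DF = 41894/981 ∩ CG · DE = 3944/109]
   → C = (485/109, 781/109)

C = (485/109, 781/109)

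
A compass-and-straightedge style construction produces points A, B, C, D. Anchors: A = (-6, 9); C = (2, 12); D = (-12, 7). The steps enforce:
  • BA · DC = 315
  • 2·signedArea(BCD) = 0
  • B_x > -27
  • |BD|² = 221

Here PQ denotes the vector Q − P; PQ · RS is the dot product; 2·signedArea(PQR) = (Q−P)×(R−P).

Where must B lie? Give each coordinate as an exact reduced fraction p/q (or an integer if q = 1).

1. B_x = -26  [2·signedArea(BCD) = 0 ∩ BA · DC = 315]
2. B_y = 2  [2·signedArea(BCD) = 0 ∩ BA · DC = 315]
   → B = (-26, 2)

B = (-26, 2)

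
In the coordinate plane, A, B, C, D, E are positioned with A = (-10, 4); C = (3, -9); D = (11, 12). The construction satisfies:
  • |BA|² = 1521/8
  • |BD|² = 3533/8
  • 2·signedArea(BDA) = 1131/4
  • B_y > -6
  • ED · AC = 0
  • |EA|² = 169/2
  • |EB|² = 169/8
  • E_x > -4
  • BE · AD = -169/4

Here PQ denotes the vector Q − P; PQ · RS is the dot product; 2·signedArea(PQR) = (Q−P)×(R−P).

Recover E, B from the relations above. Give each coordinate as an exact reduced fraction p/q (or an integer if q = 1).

B = (-1/4, -23/4)
E = (-7/2, -5/2)

1. E_x = -7/2  [line -13·x + 13·y + -13 = 0 ∩ |EA|² = 169/2]
2. E_y = -5/2  [line -13·x + 13·y + -13 = 0 ∩ |EA|² = 169/2]
   → E = (-7/2, -5/2)
3. B_x = -1/4  [2·signedArea(BDA) = 1131/4 ∩ BE · AD = -169/4]
4. B_y = -23/4  [2·signedArea(BDA) = 1131/4 ∩ BE · AD = -169/4]
   → B = (-1/4, -23/4)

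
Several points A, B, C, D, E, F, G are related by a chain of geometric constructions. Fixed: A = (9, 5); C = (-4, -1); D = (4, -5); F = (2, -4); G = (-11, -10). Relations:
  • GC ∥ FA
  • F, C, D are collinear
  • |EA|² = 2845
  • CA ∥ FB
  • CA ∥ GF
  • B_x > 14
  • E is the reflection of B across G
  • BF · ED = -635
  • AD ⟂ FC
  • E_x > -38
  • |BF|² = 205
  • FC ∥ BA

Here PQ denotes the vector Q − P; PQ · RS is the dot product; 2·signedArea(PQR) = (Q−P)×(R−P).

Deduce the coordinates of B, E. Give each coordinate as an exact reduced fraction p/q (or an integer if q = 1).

1. B_x = 15  [FC ∥ BA ∩ CA ∥ FB]
2. B_y = 2  [FC ∥ BA ∩ CA ∥ FB]
   → B = (15, 2)
3. E_x = -37  [E is the reflection of B across G]
4. E_y = -22  [E is the reflection of B across G]
   → E = (-37, -22)

B = (15, 2)
E = (-37, -22)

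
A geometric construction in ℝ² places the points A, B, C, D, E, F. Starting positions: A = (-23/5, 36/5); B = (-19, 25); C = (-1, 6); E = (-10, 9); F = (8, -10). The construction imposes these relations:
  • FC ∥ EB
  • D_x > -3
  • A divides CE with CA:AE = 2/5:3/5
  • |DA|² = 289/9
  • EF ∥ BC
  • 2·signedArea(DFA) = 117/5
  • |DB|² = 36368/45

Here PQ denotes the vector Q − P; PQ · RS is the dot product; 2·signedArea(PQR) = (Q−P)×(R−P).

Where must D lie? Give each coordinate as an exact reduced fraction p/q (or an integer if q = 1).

D = (-11/5, 31/15)

1. D_x = -11/5  [line -86/5·x + -63/5·y + -59/5 = 0 ∩ |DB|² = 36368/45]
2. D_y = 31/15  [line -86/5·x + -63/5·y + -59/5 = 0 ∩ |DB|² = 36368/45]
   → D = (-11/5, 31/15)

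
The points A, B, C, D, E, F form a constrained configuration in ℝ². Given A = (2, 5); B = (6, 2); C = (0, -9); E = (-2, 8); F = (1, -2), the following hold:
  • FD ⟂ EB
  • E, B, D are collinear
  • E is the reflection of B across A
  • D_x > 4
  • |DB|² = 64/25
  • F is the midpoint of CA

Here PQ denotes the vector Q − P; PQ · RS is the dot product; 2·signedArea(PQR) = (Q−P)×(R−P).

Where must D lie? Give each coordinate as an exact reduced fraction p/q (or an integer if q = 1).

1. D_x = 118/25  [E, B, D are collinear ∩ FD ⟂ EB]
2. D_y = 74/25  [E, B, D are collinear ∩ FD ⟂ EB]
   → D = (118/25, 74/25)

D = (118/25, 74/25)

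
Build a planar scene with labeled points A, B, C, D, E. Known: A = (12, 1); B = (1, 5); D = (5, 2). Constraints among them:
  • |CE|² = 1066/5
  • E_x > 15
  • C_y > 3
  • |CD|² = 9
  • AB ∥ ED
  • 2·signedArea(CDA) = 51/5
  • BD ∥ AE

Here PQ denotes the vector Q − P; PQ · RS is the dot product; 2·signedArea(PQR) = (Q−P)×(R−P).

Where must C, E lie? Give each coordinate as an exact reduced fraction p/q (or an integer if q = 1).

C = (13/5, 19/5)
E = (16, -2)

1. E_x = 16  [AB ∥ ED ∩ BD ∥ AE]
2. E_y = -2  [AB ∥ ED ∩ BD ∥ AE]
   → E = (16, -2)
3. C_x = 13/5  [line 1·x + 7·y + -146/5 = 0 ∩ |CE|² = 1066/5]
4. C_y = 19/5  [line 1·x + 7·y + -146/5 = 0 ∩ |CE|² = 1066/5]
   → C = (13/5, 19/5)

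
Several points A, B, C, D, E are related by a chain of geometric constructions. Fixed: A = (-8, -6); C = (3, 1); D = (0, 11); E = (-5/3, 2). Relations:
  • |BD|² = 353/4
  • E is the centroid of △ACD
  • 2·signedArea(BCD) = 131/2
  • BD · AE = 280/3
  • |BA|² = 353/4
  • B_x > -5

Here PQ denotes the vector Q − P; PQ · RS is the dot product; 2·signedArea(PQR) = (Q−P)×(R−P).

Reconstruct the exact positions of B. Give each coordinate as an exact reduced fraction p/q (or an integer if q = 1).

B = (-4, 5/2)

1. B_x = -4  [BD · AE = 280/3 ∩ 2·signedArea(BCD) = 131/2]
2. B_y = 5/2  [BD · AE = 280/3 ∩ 2·signedArea(BCD) = 131/2]
   → B = (-4, 5/2)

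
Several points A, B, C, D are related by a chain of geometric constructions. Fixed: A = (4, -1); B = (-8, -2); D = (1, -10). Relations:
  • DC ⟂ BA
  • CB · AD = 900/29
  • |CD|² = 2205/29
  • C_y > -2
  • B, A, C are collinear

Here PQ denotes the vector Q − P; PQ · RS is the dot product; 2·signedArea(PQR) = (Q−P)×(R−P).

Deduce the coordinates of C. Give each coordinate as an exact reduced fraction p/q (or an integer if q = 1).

C = (8/29, -38/29)

1. C_x = 8/29  [B, A, C are collinear ∩ DC ⟂ BA]
2. C_y = -38/29  [B, A, C are collinear ∩ DC ⟂ BA]
   → C = (8/29, -38/29)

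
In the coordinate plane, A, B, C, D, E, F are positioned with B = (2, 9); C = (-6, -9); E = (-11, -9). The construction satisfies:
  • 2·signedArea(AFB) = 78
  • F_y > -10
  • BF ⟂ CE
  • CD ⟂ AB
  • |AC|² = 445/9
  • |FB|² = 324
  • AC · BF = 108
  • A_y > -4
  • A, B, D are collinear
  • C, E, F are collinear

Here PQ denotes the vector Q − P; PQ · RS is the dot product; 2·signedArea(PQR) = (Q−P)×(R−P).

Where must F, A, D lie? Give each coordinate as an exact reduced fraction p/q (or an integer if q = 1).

1. F_x = 2  [C, E, F are collinear ∩ BF ⟂ CE]
2. F_y = -9  [C, E, F are collinear ∩ BF ⟂ CE]
   → F = (2, -9)
3. A_x = -7/3  [AC · BF = 108 ∩ 2·signedArea(AFB) = 78]
4. A_y = -3  [AC · BF = 108 ∩ 2·signedArea(AFB) = 78]
   → A = (-7/3, -3)
5. D_x = -6846/1465  [A, B, D are collinear ∩ CD ⟂ AB]
6. D_y = -13887/1465  [A, B, D are collinear ∩ CD ⟂ AB]
   → D = (-6846/1465, -13887/1465)

A = (-7/3, -3)
D = (-6846/1465, -13887/1465)
F = (2, -9)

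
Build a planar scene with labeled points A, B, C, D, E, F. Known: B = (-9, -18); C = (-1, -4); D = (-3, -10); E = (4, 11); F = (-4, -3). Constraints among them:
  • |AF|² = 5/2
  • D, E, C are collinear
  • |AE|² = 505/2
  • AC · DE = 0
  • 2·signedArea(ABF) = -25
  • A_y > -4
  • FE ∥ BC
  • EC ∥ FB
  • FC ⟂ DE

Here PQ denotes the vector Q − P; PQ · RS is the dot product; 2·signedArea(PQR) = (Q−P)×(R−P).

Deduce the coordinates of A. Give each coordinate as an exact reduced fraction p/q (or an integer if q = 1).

A = (-5/2, -7/2)

1. A_x = -5/2  [AC · DE = 0 ∩ 2·signedArea(ABF) = -25]
2. A_y = -7/2  [AC · DE = 0 ∩ 2·signedArea(ABF) = -25]
   → A = (-5/2, -7/2)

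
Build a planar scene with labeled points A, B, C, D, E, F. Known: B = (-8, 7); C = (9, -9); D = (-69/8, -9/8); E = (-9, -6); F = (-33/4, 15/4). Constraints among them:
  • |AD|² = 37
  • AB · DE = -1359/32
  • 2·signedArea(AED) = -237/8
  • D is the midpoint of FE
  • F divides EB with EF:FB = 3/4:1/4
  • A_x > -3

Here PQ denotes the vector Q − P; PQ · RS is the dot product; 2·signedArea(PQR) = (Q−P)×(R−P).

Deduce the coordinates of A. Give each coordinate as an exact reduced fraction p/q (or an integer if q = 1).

A = (-21/8, -17/8)

1. A_x = -21/8  [2·signedArea(AED) = -237/8 ∩ AB · DE = -1359/32]
2. A_y = -17/8  [2·signedArea(AED) = -237/8 ∩ AB · DE = -1359/32]
   → A = (-21/8, -17/8)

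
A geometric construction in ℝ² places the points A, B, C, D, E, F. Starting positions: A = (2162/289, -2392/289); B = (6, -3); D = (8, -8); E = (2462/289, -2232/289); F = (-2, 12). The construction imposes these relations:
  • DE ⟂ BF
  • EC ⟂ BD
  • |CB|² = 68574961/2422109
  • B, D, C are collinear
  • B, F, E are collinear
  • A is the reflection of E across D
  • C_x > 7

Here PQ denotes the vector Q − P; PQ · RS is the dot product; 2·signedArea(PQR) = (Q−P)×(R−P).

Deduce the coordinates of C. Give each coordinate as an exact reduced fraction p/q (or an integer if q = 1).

1. C_x = 66848/8381  [B, D, C are collinear ∩ EC ⟂ BD]
2. C_y = -66548/8381  [B, D, C are collinear ∩ EC ⟂ BD]
   → C = (66848/8381, -66548/8381)

C = (66848/8381, -66548/8381)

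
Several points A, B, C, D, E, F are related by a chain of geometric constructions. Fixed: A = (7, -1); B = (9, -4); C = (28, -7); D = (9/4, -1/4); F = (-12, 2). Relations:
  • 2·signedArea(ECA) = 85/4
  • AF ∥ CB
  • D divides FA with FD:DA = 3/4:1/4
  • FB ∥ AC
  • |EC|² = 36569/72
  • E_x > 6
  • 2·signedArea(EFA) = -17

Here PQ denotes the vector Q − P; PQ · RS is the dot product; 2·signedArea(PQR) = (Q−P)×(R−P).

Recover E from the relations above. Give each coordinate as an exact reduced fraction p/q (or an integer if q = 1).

E = (73/12, -7/4)

1. E_x = 73/12  [2·signedArea(ECA) = 85/4 ∩ 2·signedArea(EFA) = -17]
2. E_y = -7/4  [2·signedArea(ECA) = 85/4 ∩ 2·signedArea(EFA) = -17]
   → E = (73/12, -7/4)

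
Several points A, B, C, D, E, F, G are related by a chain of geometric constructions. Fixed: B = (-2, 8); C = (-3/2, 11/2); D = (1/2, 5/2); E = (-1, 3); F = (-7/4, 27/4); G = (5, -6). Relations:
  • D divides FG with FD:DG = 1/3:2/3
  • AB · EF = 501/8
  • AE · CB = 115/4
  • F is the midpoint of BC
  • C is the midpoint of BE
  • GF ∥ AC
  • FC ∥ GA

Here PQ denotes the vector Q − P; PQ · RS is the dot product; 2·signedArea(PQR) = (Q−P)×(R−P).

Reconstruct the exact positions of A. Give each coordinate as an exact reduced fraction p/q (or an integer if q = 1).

A = (21/4, -29/4)

1. A_x = 21/4  [GF ∥ AC ∩ FC ∥ GA]
2. A_y = -29/4  [GF ∥ AC ∩ FC ∥ GA]
   → A = (21/4, -29/4)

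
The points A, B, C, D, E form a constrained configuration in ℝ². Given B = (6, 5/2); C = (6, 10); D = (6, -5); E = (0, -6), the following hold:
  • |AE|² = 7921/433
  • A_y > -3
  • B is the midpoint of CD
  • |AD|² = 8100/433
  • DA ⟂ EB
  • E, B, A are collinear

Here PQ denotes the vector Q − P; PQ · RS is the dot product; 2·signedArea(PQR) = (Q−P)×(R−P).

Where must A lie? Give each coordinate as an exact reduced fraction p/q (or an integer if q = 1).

A = (1068/433, -1085/433)

1. A_x = 1068/433  [E, B, A are collinear ∩ DA ⟂ EB]
2. A_y = -1085/433  [E, B, A are collinear ∩ DA ⟂ EB]
   → A = (1068/433, -1085/433)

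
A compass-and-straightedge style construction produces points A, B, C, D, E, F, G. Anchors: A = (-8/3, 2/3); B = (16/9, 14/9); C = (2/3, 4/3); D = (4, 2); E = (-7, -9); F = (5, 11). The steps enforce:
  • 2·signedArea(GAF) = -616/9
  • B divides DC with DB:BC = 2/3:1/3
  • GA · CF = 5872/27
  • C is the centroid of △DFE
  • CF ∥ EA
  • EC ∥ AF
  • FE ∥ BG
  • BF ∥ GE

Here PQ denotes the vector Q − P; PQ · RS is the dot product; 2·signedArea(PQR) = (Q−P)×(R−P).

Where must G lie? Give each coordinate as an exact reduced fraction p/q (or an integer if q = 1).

G = (-92/9, -166/9)

1. G_x = -92/9  [BF ∥ GE ∩ FE ∥ BG]
2. G_y = -166/9  [BF ∥ GE ∩ FE ∥ BG]
   → G = (-92/9, -166/9)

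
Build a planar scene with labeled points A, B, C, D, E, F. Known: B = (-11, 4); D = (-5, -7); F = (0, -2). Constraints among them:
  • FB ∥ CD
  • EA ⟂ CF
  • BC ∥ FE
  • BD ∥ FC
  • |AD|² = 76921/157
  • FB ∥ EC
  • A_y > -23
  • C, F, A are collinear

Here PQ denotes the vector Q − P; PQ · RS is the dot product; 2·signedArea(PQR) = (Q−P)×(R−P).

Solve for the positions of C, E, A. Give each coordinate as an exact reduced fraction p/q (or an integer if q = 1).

A = (1734/157, -3493/157)
C = (6, -13)
E = (17, -19)

1. C_x = 6  [FB ∥ CD ∩ BD ∥ FC]
2. C_y = -13  [FB ∥ CD ∩ BD ∥ FC]
   → C = (6, -13)
3. E_x = 17  [FB ∥ EC ∩ BC ∥ FE]
4. E_y = -19  [FB ∥ EC ∩ BC ∥ FE]
   → E = (17, -19)
5. A_x = 1734/157  [C, F, A are collinear ∩ EA ⟂ CF]
6. A_y = -3493/157  [C, F, A are collinear ∩ EA ⟂ CF]
   → A = (1734/157, -3493/157)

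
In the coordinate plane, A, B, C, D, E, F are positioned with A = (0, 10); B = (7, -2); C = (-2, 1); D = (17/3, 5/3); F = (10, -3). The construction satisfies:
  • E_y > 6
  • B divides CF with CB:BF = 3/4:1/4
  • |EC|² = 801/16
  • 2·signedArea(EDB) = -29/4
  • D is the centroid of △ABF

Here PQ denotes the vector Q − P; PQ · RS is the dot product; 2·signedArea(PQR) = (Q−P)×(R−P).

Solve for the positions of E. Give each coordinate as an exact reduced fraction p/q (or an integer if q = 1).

1. E_x = 7/4  [line 11/3·x + 4/3·y + -63/4 = 0 ∩ |EC|² = 801/16]
2. E_y = 7  [line 11/3·x + 4/3·y + -63/4 = 0 ∩ |EC|² = 801/16]
   → E = (7/4, 7)

E = (7/4, 7)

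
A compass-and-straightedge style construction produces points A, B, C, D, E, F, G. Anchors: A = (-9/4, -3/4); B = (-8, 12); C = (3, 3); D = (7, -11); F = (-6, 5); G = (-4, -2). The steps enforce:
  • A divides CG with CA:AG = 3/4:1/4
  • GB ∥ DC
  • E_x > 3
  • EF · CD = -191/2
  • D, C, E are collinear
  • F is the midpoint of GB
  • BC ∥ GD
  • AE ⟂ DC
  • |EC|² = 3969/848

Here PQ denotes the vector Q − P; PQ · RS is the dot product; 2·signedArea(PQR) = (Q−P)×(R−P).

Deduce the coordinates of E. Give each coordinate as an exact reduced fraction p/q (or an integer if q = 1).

1. E_x = 381/106  [D, C, E are collinear ∩ AE ⟂ DC]
2. E_y = 195/212  [D, C, E are collinear ∩ AE ⟂ DC]
   → E = (381/106, 195/212)

E = (381/106, 195/212)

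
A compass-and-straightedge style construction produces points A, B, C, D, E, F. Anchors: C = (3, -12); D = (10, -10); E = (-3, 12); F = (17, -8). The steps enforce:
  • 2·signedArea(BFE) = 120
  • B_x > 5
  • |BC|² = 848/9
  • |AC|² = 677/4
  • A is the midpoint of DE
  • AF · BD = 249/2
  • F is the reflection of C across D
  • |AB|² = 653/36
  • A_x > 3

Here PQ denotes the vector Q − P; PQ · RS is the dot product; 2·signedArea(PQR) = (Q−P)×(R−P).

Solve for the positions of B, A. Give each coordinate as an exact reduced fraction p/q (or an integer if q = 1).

A = (7/2, 1)
B = (17/3, -8/3)

1. A_x = 7/2  [A is the midpoint of DE]
2. A_y = 1  [A is the midpoint of DE]
   → A = (7/2, 1)
3. B_x = 17/3  [2·signedArea(BFE) = 120 ∩ AF · BD = 249/2]
4. B_y = -8/3  [2·signedArea(BFE) = 120 ∩ AF · BD = 249/2]
   → B = (17/3, -8/3)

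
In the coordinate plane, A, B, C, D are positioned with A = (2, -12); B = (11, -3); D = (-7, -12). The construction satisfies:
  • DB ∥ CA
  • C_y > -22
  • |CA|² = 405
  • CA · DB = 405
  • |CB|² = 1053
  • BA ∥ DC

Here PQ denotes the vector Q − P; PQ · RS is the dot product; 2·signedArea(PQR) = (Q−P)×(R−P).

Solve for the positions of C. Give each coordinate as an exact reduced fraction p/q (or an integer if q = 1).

C = (-16, -21)

1. C_x = -16  [DB ∥ CA ∩ BA ∥ DC]
2. C_y = -21  [DB ∥ CA ∩ BA ∥ DC]
   → C = (-16, -21)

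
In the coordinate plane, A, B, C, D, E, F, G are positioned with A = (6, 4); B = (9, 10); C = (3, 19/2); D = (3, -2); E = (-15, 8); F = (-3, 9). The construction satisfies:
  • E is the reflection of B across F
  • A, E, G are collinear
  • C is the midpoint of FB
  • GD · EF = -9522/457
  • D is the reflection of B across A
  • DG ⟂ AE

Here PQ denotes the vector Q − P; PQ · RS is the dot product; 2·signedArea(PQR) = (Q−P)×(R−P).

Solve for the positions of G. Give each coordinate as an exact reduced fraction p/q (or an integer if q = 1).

1. G_x = 1923/457  [A, E, G are collinear ∩ DG ⟂ AE]
2. G_y = 1984/457  [A, E, G are collinear ∩ DG ⟂ AE]
   → G = (1923/457, 1984/457)

G = (1923/457, 1984/457)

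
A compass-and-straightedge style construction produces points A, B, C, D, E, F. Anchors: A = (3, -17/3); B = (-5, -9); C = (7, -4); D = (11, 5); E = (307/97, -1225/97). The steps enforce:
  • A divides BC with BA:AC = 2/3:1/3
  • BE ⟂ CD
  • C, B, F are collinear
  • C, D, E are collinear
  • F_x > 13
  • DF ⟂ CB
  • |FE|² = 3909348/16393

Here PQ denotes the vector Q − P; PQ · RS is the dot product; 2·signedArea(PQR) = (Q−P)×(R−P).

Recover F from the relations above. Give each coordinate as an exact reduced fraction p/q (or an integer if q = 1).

1. F_x = 2299/169  [C, B, F are collinear ∩ DF ⟂ CB]
2. F_y = -211/169  [C, B, F are collinear ∩ DF ⟂ CB]
   → F = (2299/169, -211/169)

F = (2299/169, -211/169)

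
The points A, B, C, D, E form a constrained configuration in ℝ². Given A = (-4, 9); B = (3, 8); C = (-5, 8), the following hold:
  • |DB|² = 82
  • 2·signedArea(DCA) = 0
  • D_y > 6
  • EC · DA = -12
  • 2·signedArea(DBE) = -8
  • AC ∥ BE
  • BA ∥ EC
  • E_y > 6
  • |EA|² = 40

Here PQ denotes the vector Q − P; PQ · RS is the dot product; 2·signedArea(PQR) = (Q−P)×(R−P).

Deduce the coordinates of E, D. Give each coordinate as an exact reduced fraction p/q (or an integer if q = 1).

1. E_x = 2  [BA ∥ EC ∩ AC ∥ BE]
2. E_y = 7  [BA ∥ EC ∩ AC ∥ BE]
   → E = (2, 7)
3. D_x = -6  [2·signedArea(DCA) = 0 ∩ EC · DA = -12]
4. D_y = 7  [2·signedArea(DCA) = 0 ∩ EC · DA = -12]
   → D = (-6, 7)

D = (-6, 7)
E = (2, 7)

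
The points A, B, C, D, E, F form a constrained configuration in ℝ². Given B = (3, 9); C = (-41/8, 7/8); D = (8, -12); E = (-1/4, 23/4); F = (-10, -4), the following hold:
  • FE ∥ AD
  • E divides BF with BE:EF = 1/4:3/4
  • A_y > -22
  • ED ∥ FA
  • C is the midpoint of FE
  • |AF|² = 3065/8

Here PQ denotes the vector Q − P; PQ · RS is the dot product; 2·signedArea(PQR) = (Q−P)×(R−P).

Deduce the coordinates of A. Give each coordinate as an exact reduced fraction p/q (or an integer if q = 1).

1. A_x = -7/4  [FE ∥ AD ∩ ED ∥ FA]
2. A_y = -87/4  [FE ∥ AD ∩ ED ∥ FA]
   → A = (-7/4, -87/4)

A = (-7/4, -87/4)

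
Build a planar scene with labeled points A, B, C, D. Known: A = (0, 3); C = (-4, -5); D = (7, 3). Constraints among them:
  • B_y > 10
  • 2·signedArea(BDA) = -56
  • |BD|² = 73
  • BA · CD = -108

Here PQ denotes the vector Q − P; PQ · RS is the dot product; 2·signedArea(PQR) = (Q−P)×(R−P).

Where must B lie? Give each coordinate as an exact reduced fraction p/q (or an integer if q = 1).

1. B_x = 4  [2·signedArea(BDA) = -56 ∩ BA · CD = -108]
2. B_y = 11  [2·signedArea(BDA) = -56 ∩ BA · CD = -108]
   → B = (4, 11)

B = (4, 11)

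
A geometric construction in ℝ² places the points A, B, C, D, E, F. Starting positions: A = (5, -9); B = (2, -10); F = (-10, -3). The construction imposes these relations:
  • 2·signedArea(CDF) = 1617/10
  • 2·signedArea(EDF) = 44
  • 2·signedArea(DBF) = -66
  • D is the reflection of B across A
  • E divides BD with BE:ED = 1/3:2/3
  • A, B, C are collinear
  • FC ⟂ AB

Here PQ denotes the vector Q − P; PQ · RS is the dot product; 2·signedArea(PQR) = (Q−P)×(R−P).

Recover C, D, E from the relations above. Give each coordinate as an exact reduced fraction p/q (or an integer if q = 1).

1. C_x = -67/10  [A, B, C are collinear ∩ FC ⟂ AB]
2. C_y = -129/10  [A, B, C are collinear ∩ FC ⟂ AB]
   → C = (-67/10, -129/10)
3. D_x = 8  [D is the reflection of B across A]
4. D_y = -8  [D is the reflection of B across A]
   → D = (8, -8)
5. E_x = 4  [E divides BD with BE:ED = 1/3:2/3]
6. E_y = -28/3  [E divides BD with BE:ED = 1/3:2/3]
   → E = (4, -28/3)

C = (-67/10, -129/10)
D = (8, -8)
E = (4, -28/3)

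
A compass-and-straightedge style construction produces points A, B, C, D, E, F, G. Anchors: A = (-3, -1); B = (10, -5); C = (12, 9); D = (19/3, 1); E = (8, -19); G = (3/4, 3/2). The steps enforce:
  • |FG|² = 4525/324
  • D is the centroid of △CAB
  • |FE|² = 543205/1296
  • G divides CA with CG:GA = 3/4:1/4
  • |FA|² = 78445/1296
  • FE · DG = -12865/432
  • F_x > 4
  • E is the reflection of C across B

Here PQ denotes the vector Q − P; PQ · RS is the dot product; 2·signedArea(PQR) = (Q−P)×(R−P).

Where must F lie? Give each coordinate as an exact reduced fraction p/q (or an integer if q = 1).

1. F_x = 161/36  [line 67/12·x + -1/2·y + -10535/432 = 0 ∩ |FG|² = 4525/324]
2. F_y = 7/6  [line 67/12·x + -1/2·y + -10535/432 = 0 ∩ |FG|² = 4525/324]
   → F = (161/36, 7/6)

F = (161/36, 7/6)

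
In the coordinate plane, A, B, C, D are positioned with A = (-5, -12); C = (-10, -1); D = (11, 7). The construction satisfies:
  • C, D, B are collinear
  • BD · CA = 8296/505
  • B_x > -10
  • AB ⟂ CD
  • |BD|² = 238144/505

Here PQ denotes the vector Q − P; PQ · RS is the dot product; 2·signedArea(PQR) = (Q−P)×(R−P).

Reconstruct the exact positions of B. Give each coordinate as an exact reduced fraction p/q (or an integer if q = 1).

B = (-4693/505, -369/505)

1. B_x = -4693/505  [C, D, B are collinear ∩ AB ⟂ CD]
2. B_y = -369/505  [C, D, B are collinear ∩ AB ⟂ CD]
   → B = (-4693/505, -369/505)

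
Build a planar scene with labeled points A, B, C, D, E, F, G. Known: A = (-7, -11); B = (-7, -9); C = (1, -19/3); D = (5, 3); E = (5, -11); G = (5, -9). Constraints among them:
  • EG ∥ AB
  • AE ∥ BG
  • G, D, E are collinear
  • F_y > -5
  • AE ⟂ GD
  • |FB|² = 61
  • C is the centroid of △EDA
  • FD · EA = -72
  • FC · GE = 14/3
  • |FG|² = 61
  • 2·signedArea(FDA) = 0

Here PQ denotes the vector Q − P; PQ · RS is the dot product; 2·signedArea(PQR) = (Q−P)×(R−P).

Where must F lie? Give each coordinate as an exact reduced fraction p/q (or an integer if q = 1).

1. F_x = -1  [2·signedArea(FDA) = 0 ∩ FD · EA = -72]
2. F_y = -4  [2·signedArea(FDA) = 0 ∩ FD · EA = -72]
   → F = (-1, -4)

F = (-1, -4)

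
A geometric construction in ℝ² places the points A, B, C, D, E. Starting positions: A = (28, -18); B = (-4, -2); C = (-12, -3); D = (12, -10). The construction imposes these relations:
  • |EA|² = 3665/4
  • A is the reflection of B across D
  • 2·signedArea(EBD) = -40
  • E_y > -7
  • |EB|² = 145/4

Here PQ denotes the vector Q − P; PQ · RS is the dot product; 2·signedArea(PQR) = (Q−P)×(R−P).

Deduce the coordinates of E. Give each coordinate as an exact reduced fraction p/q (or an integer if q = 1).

1. E_x = 0  [line 8·x + 16·y + 104 = 0 ∩ |EA|² = 3665/4]
2. E_y = -13/2  [line 8·x + 16·y + 104 = 0 ∩ |EA|² = 3665/4]
   → E = (0, -13/2)

E = (0, -13/2)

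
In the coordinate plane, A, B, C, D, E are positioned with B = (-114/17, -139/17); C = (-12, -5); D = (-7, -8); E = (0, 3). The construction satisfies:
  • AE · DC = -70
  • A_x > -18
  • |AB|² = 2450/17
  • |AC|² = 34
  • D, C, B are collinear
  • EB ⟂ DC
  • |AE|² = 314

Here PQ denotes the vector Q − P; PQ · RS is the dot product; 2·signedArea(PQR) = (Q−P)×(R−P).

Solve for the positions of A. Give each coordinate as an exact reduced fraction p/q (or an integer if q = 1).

1. A_x = -17  [line 5·x + -3·y + 79 = 0 ∩ |AC|² = 34]
2. A_y = -2  [line 5·x + -3·y + 79 = 0 ∩ |AC|² = 34]
   → A = (-17, -2)

A = (-17, -2)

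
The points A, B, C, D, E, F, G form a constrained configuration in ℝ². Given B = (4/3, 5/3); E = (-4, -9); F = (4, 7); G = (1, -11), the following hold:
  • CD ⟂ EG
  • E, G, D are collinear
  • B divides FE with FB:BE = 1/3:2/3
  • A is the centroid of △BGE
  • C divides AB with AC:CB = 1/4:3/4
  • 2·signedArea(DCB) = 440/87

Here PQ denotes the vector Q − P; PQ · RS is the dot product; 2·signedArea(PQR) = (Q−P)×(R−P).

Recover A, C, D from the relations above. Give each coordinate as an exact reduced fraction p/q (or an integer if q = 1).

1. A_x = -5/9  [A is the centroid of △BGE]
2. A_y = -55/9  [A is the centroid of △BGE]
   → A = (-5/9, -55/9)
3. C_x = -1/12  [C divides AB with AC:CB = 1/4:3/4]
4. C_y = -25/6  [C divides AB with AC:CB = 1/4:3/4]
   → C = (-1/12, -25/6)
5. D_x = -797/348  [E, G, D are collinear ∩ CD ⟂ EG]
6. D_y = -1685/174  [E, G, D are collinear ∩ CD ⟂ EG]
   → D = (-797/348, -1685/174)

A = (-5/9, -55/9)
C = (-1/12, -25/6)
D = (-797/348, -1685/174)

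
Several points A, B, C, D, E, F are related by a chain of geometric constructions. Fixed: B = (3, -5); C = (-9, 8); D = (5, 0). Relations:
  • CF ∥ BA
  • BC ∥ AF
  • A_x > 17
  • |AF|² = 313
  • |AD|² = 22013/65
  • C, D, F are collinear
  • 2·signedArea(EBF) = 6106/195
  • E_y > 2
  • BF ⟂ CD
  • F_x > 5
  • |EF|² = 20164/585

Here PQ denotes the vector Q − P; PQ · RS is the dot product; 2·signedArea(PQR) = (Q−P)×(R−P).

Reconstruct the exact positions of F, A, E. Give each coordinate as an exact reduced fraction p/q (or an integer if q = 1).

1. F_x = 367/65  [C, D, F are collinear ∩ BF ⟂ CD]
2. F_y = -24/65  [C, D, F are collinear ∩ BF ⟂ CD]
   → F = (367/65, -24/65)
3. A_x = 1147/65  [BC ∥ AF ∩ CF ∥ BA]
4. A_y = -869/65  [BC ∥ AF ∩ CF ∥ BA]
   → A = (1147/65, -869/65)
5. E_x = 107/195  [line -301/65·x + 172/65·y + -817/195 = 0 ∩ |EF|² = 20164/585]
6. E_y = 496/195  [line -301/65·x + 172/65·y + -817/195 = 0 ∩ |EF|² = 20164/585]
   → E = (107/195, 496/195)

A = (1147/65, -869/65)
E = (107/195, 496/195)
F = (367/65, -24/65)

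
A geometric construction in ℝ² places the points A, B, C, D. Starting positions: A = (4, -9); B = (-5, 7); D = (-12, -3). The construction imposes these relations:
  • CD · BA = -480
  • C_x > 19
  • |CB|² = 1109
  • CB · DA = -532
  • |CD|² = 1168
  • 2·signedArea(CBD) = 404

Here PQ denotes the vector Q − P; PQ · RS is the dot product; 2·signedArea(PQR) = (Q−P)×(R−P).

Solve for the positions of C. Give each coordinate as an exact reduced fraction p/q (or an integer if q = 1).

C = (20, -15)

1. C_x = 20  [CB · DA = -532 ∩ CD · BA = -480]
2. C_y = -15  [CB · DA = -532 ∩ CD · BA = -480]
   → C = (20, -15)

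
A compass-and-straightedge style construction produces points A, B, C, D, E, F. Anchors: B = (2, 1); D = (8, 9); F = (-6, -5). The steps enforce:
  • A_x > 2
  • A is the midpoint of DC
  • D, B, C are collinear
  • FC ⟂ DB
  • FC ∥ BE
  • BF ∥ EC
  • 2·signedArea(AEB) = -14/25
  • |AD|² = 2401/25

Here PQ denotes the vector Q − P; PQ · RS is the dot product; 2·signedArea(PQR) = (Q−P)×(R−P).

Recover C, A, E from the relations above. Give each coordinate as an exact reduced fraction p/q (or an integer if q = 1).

1. C_x = -94/25  [D, B, C are collinear ∩ FC ⟂ DB]
2. C_y = -167/25  [D, B, C are collinear ∩ FC ⟂ DB]
   → C = (-94/25, -167/25)
3. A_x = 53/25  [A is the midpoint of DC]
4. A_y = 29/25  [A is the midpoint of DC]
   → A = (53/25, 29/25)
5. E_x = 106/25  [BF ∥ EC ∩ FC ∥ BE]
6. E_y = -17/25  [BF ∥ EC ∩ FC ∥ BE]
   → E = (106/25, -17/25)

A = (53/25, 29/25)
C = (-94/25, -167/25)
E = (106/25, -17/25)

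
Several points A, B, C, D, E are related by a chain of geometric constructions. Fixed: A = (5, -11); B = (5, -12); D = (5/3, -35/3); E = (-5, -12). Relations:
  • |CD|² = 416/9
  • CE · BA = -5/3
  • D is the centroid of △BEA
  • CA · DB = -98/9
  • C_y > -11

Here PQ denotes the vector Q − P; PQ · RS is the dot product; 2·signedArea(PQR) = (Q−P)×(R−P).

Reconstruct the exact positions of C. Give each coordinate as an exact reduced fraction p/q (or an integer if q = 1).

C = (25/3, -31/3)

1. C_x = 25/3  [CE · BA = -5/3 ∩ CA · DB = -98/9]
2. C_y = -31/3  [CE · BA = -5/3 ∩ CA · DB = -98/9]
   → C = (25/3, -31/3)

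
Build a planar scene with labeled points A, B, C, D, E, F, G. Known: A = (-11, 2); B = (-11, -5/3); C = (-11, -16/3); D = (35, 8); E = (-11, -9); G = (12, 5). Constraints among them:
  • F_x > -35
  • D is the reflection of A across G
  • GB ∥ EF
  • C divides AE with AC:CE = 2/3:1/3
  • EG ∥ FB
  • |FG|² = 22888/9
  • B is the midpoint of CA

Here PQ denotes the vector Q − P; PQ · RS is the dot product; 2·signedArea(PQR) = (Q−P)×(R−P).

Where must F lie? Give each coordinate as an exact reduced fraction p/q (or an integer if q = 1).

F = (-34, -47/3)

1. F_x = -34  [EG ∥ FB ∩ GB ∥ EF]
2. F_y = -47/3  [EG ∥ FB ∩ GB ∥ EF]
   → F = (-34, -47/3)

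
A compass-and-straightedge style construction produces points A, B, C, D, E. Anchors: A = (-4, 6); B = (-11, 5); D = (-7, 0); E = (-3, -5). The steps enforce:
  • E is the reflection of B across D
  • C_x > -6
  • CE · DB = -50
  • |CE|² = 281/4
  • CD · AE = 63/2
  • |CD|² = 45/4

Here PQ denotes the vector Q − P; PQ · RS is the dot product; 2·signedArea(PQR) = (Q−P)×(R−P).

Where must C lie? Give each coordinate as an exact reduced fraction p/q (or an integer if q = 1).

C = (-11/2, 3)

1. C_x = -11/2  [CE · DB = -50 ∩ CD · AE = 63/2]
2. C_y = 3  [CE · DB = -50 ∩ CD · AE = 63/2]
   → C = (-11/2, 3)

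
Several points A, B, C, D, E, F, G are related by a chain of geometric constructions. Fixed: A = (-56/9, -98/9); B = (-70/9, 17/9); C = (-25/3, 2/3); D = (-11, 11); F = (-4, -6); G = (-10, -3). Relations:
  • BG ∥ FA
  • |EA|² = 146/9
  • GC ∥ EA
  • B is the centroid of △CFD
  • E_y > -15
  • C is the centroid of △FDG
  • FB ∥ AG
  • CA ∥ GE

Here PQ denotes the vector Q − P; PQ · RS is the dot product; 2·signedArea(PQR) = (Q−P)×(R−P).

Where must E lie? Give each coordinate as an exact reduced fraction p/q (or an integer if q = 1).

1. E_x = -71/9  [GC ∥ EA ∩ CA ∥ GE]
2. E_y = -131/9  [GC ∥ EA ∩ CA ∥ GE]
   → E = (-71/9, -131/9)

E = (-71/9, -131/9)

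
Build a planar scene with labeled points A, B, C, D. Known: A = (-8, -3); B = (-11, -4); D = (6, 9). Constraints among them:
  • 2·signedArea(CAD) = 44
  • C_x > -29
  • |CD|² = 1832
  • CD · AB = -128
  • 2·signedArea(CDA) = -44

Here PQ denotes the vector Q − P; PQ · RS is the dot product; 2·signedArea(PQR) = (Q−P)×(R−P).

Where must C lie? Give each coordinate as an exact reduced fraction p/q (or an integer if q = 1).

1. C_x = -28  [2·signedArea(CAD) = 44 ∩ CD · AB = -128]
2. C_y = -17  [2·signedArea(CAD) = 44 ∩ CD · AB = -128]
   → C = (-28, -17)

C = (-28, -17)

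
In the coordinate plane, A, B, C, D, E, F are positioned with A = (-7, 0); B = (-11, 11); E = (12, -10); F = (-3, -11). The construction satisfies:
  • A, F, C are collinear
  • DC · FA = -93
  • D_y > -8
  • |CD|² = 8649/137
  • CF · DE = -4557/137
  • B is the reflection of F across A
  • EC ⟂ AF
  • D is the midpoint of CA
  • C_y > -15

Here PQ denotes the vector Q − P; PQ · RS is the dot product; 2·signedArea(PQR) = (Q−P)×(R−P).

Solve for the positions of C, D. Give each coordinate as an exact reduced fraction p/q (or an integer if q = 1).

1. C_x = -215/137  [A, F, C are collinear ∩ EC ⟂ AF]
2. C_y = -2046/137  [A, F, C are collinear ∩ EC ⟂ AF]
   → C = (-215/137, -2046/137)
3. D_x = -587/137  [D is the midpoint of CA]
4. D_y = -1023/137  [D is the midpoint of CA]
   → D = (-587/137, -1023/137)

C = (-215/137, -2046/137)
D = (-587/137, -1023/137)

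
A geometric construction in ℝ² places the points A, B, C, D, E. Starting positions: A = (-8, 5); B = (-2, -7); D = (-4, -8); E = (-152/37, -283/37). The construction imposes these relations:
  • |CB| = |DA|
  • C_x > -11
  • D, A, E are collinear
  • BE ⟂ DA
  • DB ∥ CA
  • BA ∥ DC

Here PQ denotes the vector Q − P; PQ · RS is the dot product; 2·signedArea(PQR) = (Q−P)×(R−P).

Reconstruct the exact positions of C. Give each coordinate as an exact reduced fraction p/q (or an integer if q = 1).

C = (-10, 4)

1. C_x = -10  [DB ∥ CA ∩ BA ∥ DC]
2. C_y = 4  [DB ∥ CA ∩ BA ∥ DC]
   → C = (-10, 4)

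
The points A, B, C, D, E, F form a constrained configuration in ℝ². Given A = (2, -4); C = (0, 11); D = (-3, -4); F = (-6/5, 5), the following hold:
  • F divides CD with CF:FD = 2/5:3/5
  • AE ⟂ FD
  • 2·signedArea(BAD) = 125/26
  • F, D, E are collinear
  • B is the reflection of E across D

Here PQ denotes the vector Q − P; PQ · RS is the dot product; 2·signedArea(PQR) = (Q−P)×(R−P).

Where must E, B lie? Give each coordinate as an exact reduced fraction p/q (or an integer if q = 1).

B = (-83/26, -129/26)
E = (-73/26, -79/26)

1. E_x = -73/26  [F, D, E are collinear ∩ AE ⟂ FD]
2. E_y = -79/26  [F, D, E are collinear ∩ AE ⟂ FD]
   → E = (-73/26, -79/26)
3. B_x = -83/26  [B is the reflection of E across D]
4. B_y = -129/26  [B is the reflection of E across D]
   → B = (-83/26, -129/26)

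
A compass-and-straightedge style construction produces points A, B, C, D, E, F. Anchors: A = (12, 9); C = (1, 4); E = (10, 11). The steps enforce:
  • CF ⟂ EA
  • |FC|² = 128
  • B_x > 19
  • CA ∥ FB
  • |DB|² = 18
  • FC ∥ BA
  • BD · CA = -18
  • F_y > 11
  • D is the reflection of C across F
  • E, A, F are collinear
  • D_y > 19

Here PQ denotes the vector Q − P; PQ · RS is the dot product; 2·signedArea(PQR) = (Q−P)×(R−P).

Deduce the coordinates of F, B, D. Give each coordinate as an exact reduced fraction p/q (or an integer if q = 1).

1. F_x = 9  [E, A, F are collinear ∩ CF ⟂ EA]
2. F_y = 12  [E, A, F are collinear ∩ CF ⟂ EA]
   → F = (9, 12)
3. B_x = 20  [FC ∥ BA ∩ CA ∥ FB]
4. B_y = 17  [FC ∥ BA ∩ CA ∥ FB]
   → B = (20, 17)
5. D_x = 17  [D is the reflection of C across F]
6. D_y = 20  [D is the reflection of C across F]
   → D = (17, 20)

B = (20, 17)
D = (17, 20)
F = (9, 12)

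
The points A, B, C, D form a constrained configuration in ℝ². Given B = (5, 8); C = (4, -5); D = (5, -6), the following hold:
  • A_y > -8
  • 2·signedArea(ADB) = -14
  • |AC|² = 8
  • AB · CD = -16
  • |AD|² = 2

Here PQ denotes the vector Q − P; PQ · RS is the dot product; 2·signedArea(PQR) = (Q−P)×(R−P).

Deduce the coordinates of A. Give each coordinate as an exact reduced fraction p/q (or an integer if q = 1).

1. A_x = 6  [2·signedArea(ADB) = -14 ∩ AB · CD = -16]
2. A_y = -7  [2·signedArea(ADB) = -14 ∩ AB · CD = -16]
   → A = (6, -7)

A = (6, -7)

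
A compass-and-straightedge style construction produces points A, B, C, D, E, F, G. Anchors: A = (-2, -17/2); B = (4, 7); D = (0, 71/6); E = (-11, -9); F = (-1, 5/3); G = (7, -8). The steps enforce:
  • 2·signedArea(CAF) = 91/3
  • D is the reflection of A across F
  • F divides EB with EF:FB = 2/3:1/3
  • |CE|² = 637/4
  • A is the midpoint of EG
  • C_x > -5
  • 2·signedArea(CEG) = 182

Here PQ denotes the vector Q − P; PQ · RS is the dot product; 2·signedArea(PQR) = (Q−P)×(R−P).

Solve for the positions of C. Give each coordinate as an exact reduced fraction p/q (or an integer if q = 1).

1. C_x = -4  [2·signedArea(CAF) = 91/3 ∩ 2·signedArea(CEG) = 182]
2. C_y = 3/2  [2·signedArea(CAF) = 91/3 ∩ 2·signedArea(CEG) = 182]
   → C = (-4, 3/2)

C = (-4, 3/2)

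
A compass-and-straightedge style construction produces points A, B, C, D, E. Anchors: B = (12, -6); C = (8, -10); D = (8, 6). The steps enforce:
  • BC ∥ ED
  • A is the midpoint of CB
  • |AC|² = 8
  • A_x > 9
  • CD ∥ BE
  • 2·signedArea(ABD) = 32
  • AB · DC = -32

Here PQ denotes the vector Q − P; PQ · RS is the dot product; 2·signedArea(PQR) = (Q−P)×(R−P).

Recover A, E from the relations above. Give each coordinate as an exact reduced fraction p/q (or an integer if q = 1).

1. A_x = 10  [A is the midpoint of CB]
2. A_y = -8  [A is the midpoint of CB]
   → A = (10, -8)
3. E_x = 12  [BC ∥ ED ∩ CD ∥ BE]
4. E_y = 10  [BC ∥ ED ∩ CD ∥ BE]
   → E = (12, 10)

A = (10, -8)
E = (12, 10)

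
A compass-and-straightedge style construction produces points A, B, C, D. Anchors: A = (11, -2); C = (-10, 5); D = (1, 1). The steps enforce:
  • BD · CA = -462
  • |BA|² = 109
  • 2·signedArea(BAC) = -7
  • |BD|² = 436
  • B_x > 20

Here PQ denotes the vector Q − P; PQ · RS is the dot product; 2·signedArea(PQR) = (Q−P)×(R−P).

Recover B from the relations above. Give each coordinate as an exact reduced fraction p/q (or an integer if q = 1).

B = (21, -5)

1. B_x = 21  [2·signedArea(BAC) = -7 ∩ BD · CA = -462]
2. B_y = -5  [2·signedArea(BAC) = -7 ∩ BD · CA = -462]
   → B = (21, -5)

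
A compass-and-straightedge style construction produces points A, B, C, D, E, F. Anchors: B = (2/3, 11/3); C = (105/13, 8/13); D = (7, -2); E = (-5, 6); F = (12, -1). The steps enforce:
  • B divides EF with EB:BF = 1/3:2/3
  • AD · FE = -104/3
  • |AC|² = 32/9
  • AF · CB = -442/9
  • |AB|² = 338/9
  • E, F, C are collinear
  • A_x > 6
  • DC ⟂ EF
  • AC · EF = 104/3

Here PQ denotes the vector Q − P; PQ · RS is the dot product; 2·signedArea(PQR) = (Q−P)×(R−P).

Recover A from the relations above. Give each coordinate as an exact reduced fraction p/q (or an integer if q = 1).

1. A_x = 19/3  [line -17·x + 7·y + 295/3 = 0 ∩ |AB|² = 338/9]
2. A_y = 4/3  [line -17·x + 7·y + 295/3 = 0 ∩ |AB|² = 338/9]
   → A = (19/3, 4/3)

A = (19/3, 4/3)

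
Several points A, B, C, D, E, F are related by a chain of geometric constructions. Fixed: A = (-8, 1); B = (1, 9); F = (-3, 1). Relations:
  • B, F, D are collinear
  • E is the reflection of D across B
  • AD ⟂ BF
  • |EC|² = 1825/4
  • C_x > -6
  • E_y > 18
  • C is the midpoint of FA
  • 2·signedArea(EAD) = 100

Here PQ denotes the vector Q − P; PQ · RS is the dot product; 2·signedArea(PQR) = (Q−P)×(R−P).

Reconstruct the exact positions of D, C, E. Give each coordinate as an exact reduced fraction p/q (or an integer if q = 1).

C = (-11/2, 1)
D = (-4, -1)
E = (6, 19)

1. D_x = -4  [B, F, D are collinear ∩ AD ⟂ BF]
2. D_y = -1  [B, F, D are collinear ∩ AD ⟂ BF]
   → D = (-4, -1)
3. C_x = -11/2  [C is the midpoint of FA]
4. C_y = 1  [C is the midpoint of FA]
   → C = (-11/2, 1)
5. E_x = 6  [E is the reflection of D across B]
6. E_y = 19  [E is the reflection of D across B]
   → E = (6, 19)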